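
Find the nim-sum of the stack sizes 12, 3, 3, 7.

Compute the nim-sum pairwise:
12 ⊕ 3 = 15
15 ⊕ 3 = 12
12 ⊕ 7 = 11

11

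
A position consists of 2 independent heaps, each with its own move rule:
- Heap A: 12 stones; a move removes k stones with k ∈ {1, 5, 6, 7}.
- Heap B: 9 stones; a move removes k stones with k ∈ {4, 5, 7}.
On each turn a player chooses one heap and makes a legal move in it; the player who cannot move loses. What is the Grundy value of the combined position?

2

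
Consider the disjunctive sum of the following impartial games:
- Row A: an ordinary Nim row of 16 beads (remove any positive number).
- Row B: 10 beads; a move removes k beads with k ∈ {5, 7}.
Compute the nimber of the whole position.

18

Row A is a plain Nim row of size 16, so its Grundy value is 16.
Build the Grundy sequence for row B with g(k) = mex{g(k−s) : s ∈ {5, 7}, s ≤ k}:
g(0) = mex{} = 0
g(1) = mex{} = 0
g(2) = mex{} = 0
g(3) = mex{} = 0
g(4) = mex{} = 0
g(5) = mex{0} = 1
g(6) = mex{0} = 1
g(7) = mex{0} = 1
g(8) = mex{0} = 1
g(9) = mex{0} = 1
g(10) = mex{0,1} = 2
So g(10) = 2.
By the Sprague-Grundy theorem, the Grundy value of a sum of independent games is the XOR of the component values.
Combined value = 16 XOR 2 = 18.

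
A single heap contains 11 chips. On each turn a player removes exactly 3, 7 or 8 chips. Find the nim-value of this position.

0

Compute g(0), g(1), … for moves {3, 7, 8}:
g(0) = mex{} = 0
g(1) = mex{} = 0
g(2) = mex{} = 0
g(3) = mex{0} = 1
g(4) = mex{0} = 1
g(5) = mex{0} = 1
g(6) = mex{1} = 0
g(7) = mex{0,1} = 2
g(8) = mex{0,1} = 2
g(9) = mex{0} = 1
g(10) = mex{0,1,2} = 3
g(11) = mex{1,2} = 0
So g(11) = 0.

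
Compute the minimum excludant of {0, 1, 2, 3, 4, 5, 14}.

The values 0, 1, 2, 3, 4, 5 are all present; 6 is the first non-negative integer missing from the set.

6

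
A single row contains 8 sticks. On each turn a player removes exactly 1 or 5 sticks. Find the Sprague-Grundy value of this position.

0

Compute g(0), g(1), … for moves {1, 5}:
g(0) = mex{} = 0
g(1) = mex{0} = 1
g(2) = mex{1} = 0
g(3) = mex{0} = 1
g(4) = mex{1} = 0
g(5) = mex{0} = 1
g(6) = mex{1} = 0
g(7) = mex{0} = 1
g(8) = mex{1} = 0
So g(8) = 0.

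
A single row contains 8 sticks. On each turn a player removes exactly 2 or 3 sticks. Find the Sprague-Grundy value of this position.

1

Compute g(0), g(1), … for moves {2, 3}:
k:     0  1  2  3  4  5  6  7  8
g(k):  0  0  1  1  2  0  0  1  1
So g(8) = 1.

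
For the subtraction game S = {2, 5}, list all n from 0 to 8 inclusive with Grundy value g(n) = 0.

0, 1, 4, 7, 8

Compute g(0), g(1), … for moves {2, 5}:
k:     0  1  2  3  4  5  6  7  8
g(k):  0  0  1  1  0  2  1  0  0
The P-positions (g = 0) in 0..8 are 0, 1, 4, 7, 8.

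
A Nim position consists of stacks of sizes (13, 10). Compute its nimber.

Bitwise XOR of the heap sizes:
  1101  (13)
  1010  (10)
  ----
  0111  (7)

7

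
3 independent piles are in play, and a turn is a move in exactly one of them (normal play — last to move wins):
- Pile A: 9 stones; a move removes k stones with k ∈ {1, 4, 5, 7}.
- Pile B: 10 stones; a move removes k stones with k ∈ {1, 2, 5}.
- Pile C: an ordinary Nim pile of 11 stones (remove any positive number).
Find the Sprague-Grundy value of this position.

Build the Grundy sequence for pile A with g(k) = mex{g(k−s) : s ∈ {1, 4, 5, 7}, s ≤ k}:
g(0) = mex{} = 0
g(1) = mex{0} = 1
g(2) = mex{1} = 0
g(3) = mex{0} = 1
g(4) = mex{0,1} = 2
g(5) = mex{0,1,2} = 3
g(6) = mex{0,1,3} = 2
g(7) = mex{0,1,2} = 3
g(8) = mex{1,2,3} = 0
g(9) = mex{0,2,3} = 1
So g(9) = 1.
For pile B, compute g(0), g(1), … with moves {1, 2, 5}:
k:     0  1  2  3  4  5  6  7  8  9 10
g(k):  0  1  2  0  1  2  0  1  2  0  1
So g(10) = 1.
Pile C is a plain Nim pile of size 11, so its Grundy value is 11.
By the Sprague-Grundy theorem, the Grundy value of a sum of independent games is the XOR of the component values.
Combined value = 1 ⊕ 1 ⊕ 11 = 11.

11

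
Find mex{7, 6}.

0

0 is not in the set, so the mex is 0.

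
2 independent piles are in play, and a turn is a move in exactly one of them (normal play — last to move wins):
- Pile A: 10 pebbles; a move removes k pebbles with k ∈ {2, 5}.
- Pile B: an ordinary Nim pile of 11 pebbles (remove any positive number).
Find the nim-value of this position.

10

Grundy values for pile A (subtraction set {2, 5}):
g(0) = mex{} = 0
g(1) = mex{} = 0
g(2) = mex{0} = 1
g(3) = mex{0} = 1
g(4) = mex{1} = 0
g(5) = mex{0,1} = 2
g(6) = mex{0} = 1
g(7) = mex{1,2} = 0
g(8) = mex{1} = 0
g(9) = mex{0} = 1
g(10) = mex{0,2} = 1
So g(10) = 1.
Pile B is a plain Nim pile of size 11, so its Grundy value is 11.
The value of a disjunctive sum is the nim-sum of the parts.
Combined value = 1 ⊕ 11 = 10.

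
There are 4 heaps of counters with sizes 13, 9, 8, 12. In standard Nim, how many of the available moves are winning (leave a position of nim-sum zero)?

Nim-sum: 13 ⊕ 9 ⊕ 8 ⊕ 12 = 0.
The nim-sum is already 0, so every move leaves a nonzero nim-sum — there are no winning moves.

0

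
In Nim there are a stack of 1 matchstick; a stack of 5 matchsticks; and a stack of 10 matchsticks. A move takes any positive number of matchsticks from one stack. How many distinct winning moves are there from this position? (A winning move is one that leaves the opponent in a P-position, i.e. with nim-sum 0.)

Write each in binary and XOR column by column:
  0001  (1)
  0101  (5)
  1010  (10)
  ----
  1110  (14)
The overall nim-sum is X = 14. A stack of size p has a winning move iff p XOR X < p (reduce it to p XOR X).
  1: 1 XOR 14 = 15 ≥ 1 — no move.
  5: 5 XOR 14 = 11 ≥ 5 — no move.
  10: 10 XOR 14 = 4 < 10 — winning move (to 4).
That gives 1 winning move.

1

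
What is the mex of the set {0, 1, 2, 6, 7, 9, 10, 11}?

3

The values 0, 1, 2 are all present; 3 is the first non-negative integer missing from the set.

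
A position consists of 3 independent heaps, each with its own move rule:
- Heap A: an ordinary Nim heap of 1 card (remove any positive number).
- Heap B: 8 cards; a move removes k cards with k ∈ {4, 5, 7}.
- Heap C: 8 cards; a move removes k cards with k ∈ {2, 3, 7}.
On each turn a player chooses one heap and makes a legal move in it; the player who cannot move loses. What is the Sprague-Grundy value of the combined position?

Heap A is a plain Nim heap of size 1, so its Grundy value is 1.
For heap B, compute g(0), g(1), … with moves {4, 5, 7}:
g(0) = mex{} = 0
g(1) = mex{} = 0
g(2) = mex{} = 0
g(3) = mex{} = 0
g(4) = mex{0} = 1
g(5) = mex{0} = 1
g(6) = mex{0} = 1
g(7) = mex{0} = 1
g(8) = mex{0,1} = 2
So g(8) = 2.
For heap C, compute g(0), g(1), … with moves {2, 3, 7}:
k:     0  1  2  3  4  5  6  7  8
g(k):  0  0  1  1  2  0  0  1  1
So g(8) = 1.
By the Sprague-Grundy theorem, the Grundy value of a sum of independent games is the XOR of the component values.
Combined value = 1 XOR 2 XOR 1 = 2.

2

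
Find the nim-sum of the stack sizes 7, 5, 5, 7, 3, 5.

6

Compute the nim-sum pairwise:
7 XOR 5 = 2
2 XOR 5 = 7
7 XOR 7 = 0
0 XOR 3 = 3
3 XOR 5 = 6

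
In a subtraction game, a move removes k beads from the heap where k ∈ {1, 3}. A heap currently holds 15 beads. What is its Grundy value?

Grundy values for subtraction set {1, 3}:
k:     0  1  2  3  4  5  6  7  8  9 10 11 12 13 14 15
g(k):  0  1  0  1  0  1  0  1  0  1  0  1  0  1  0  1
So g(15) = 1.

1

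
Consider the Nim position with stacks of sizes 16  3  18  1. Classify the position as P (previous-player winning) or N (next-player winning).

In binary:
  10000  (16)
  00011  (3)
  10010  (18)
  00001  (1)
  -----
  00000  (0)
The nim-sum is 0, so this is a P-position: the player to move is in a losing position under optimal play.

P-position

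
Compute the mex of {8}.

0

0 is not in the set, so the mex is 0.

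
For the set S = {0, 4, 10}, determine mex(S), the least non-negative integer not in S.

0 is in the set but 1 is not, so the mex is 1.

1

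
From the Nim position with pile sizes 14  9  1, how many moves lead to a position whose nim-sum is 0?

1

Compute the nim-sum pairwise:
14 ⊕ 9 = 7
7 ⊕ 1 = 6
The overall nim-sum is X = 6. A pile of size p has a winning move iff p XOR X < p (reduce it to p XOR X).
  14: 14 XOR 6 = 8 < 14 — winning move (to 8).
  9: 9 XOR 6 = 15 ≥ 9 — no move.
  1: 1 XOR 6 = 7 ≥ 1 — no move.
That gives 1 winning move.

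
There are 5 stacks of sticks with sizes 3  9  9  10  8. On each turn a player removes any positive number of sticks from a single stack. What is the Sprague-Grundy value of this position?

1

In binary:
  0011  (3)
  1001  (9)
  1001  (9)
  1010  (10)
  1000  (8)
  ----
  0001  (1)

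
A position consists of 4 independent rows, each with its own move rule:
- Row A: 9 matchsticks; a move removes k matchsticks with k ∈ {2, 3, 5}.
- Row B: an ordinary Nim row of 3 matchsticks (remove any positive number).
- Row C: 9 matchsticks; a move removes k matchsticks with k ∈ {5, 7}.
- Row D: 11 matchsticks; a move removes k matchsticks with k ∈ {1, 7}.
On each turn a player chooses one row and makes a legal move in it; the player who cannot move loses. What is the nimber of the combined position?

2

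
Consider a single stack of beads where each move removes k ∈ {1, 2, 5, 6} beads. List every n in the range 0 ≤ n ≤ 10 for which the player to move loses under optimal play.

0, 3, 7, 10

Compute g(0), g(1), … for moves {1, 2, 5, 6}:
k:     0  1  2  3  4  5  6  7  8  9 10
g(k):  0  1  2  0  1  2  3  0  1  2  0
The P-positions (g = 0) in 0..10 are 0, 3, 7, 10.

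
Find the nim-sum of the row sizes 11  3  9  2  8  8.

3

Nim-sum: 11 ^ 3 ^ 9 ^ 2 ^ 8 ^ 8 = 3.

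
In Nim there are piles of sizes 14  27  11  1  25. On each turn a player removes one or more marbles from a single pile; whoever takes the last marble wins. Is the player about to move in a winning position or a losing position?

Winning position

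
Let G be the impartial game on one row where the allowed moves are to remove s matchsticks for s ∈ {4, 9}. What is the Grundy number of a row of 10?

Compute g(0), g(1), … for moves {4, 9}:
k:     0  1  2  3  4  5  6  7  8  9 10
g(k):  0  0  0  0  1  1  1  1  0  2  2
So g(10) = 2.

2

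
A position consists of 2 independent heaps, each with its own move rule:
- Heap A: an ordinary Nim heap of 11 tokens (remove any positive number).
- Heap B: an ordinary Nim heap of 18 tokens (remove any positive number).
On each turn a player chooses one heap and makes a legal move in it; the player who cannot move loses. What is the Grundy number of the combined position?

Heap A is a plain Nim heap of size 11, so its Grundy value is 11.
Heap B is a plain Nim heap of size 18, so its Grundy value is 18.
The value of a disjunctive sum is the nim-sum of the parts.
Combined value = 11 ⊕ 18 = 25.

25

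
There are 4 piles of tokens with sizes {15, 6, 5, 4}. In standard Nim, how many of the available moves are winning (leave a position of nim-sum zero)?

Write each in binary and XOR column by column:
  1111  (15)
  0110  (6)
  0101  (5)
  0100  (4)
  ----
  1000  (8)
The overall nim-sum is X = 8. A pile of size p has a winning move iff p XOR X < p (reduce it to p XOR X).
  15: 15 XOR 8 = 7 < 15 — winning move (to 7).
  6: 6 XOR 8 = 14 ≥ 6 — no move.
  5: 5 XOR 8 = 13 ≥ 5 — no move.
  4: 4 XOR 8 = 12 ≥ 4 — no move.
That gives 1 winning move.

1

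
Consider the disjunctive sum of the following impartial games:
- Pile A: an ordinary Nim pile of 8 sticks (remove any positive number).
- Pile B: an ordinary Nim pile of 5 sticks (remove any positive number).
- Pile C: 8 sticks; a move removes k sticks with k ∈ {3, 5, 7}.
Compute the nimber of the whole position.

Pile A is a plain Nim pile of size 8, so its Grundy value is 8.
Pile B is a plain Nim pile of size 5, so its Grundy value is 5.
Grundy values for pile C (subtraction set {3, 5, 7}):
g(0) = mex{} = 0
g(1) = mex{} = 0
g(2) = mex{} = 0
g(3) = mex{0} = 1
g(4) = mex{0} = 1
g(5) = mex{0} = 1
g(6) = mex{0,1} = 2
g(7) = mex{0,1} = 2
g(8) = mex{0,1} = 2
So g(8) = 2.
The value of a disjunctive sum is the nim-sum of the parts.
Combined value = 8 XOR 5 XOR 2 = 15.

15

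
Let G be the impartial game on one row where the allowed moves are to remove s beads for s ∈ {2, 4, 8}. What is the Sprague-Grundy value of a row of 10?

2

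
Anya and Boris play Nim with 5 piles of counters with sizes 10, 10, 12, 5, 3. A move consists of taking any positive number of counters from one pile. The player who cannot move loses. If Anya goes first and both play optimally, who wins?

Compute the nim-sum pairwise:
10 ^ 10 = 0
0 ^ 12 = 12
12 ^ 5 = 9
9 ^ 3 = 10
The nim-sum is 10 ≠ 0, so this is an N-position: the player to move can win; Anya has a winning move.

Anya wins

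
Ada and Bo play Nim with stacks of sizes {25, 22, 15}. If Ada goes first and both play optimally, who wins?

Bo wins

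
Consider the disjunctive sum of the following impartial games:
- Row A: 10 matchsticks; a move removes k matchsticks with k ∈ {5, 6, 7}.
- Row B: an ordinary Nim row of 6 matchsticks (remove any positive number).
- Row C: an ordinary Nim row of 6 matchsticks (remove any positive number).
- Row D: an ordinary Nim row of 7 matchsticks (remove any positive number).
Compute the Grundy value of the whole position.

5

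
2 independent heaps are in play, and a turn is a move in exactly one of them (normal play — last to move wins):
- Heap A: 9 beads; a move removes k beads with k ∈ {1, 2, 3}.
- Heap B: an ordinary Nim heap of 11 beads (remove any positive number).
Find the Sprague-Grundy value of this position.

10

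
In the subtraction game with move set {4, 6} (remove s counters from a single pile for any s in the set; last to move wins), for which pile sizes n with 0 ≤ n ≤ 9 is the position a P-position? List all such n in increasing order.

0, 1, 2, 3

Compute g(0), g(1), … for moves {4, 6}:
g(0) = mex{} = 0
g(1) = mex{} = 0
g(2) = mex{} = 0
g(3) = mex{} = 0
g(4) = mex{0} = 1
g(5) = mex{0} = 1
g(6) = mex{0} = 1
g(7) = mex{0} = 1
g(8) = mex{0,1} = 2
g(9) = mex{0,1} = 2
The P-positions (g = 0) in 0..9 are 0, 1, 2, 3.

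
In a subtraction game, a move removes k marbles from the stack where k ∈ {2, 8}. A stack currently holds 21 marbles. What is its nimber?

0

Compute g(0), g(1), … for moves {2, 8}:
k:     0  1  2  3  4  5  6  7  8  9 10 11 12 13 14 15 16 17 18 19 20 21
g(k):  0  0  1  1  0  0  1  1  2  2  0  0  1  1  0  0  1  1  2  2  0  0
So g(21) = 0.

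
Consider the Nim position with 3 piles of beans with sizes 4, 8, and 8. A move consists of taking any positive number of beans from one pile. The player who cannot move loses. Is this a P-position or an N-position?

N-position

Bitwise XOR of the heap sizes:
  0100  (4)
  1000  (8)
  1000  (8)
  ----
  0100  (4)
The nim-sum is 4 ≠ 0, so this is an N-position: the player to move can win.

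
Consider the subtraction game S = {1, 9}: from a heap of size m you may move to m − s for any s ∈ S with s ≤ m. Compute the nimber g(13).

1

Grundy values for subtraction set {1, 9}:
g(0) = mex{} = 0
g(1) = mex{0} = 1
g(2) = mex{1} = 0
g(3) = mex{0} = 1
g(4) = mex{1} = 0
g(5) = mex{0} = 1
g(6) = mex{1} = 0
g(7) = mex{0} = 1
g(8) = mex{1} = 0
g(9) = mex{0} = 1
g(10) = mex{1} = 0
g(11) = mex{0} = 1
g(12) = mex{1} = 0
g(13) = mex{0} = 1
So g(13) = 1.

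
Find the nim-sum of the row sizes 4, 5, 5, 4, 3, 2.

1

Nim-sum: 4 ^ 5 ^ 5 ^ 4 ^ 3 ^ 2 = 1.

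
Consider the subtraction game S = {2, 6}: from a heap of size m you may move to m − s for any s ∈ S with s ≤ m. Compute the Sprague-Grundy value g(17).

0

Compute g(0), g(1), … for moves {2, 6}:
k:     0  1  2  3  4  5  6  7  8  9 10 11 12 13 14 15 16 17
g(k):  0  0  1  1  0  0  1  1  0  0  1  1  0  0  1  1  0  0
So g(17) = 0.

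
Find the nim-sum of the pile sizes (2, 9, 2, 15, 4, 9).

Bitwise XOR of the heap sizes:
  0010  (2)
  1001  (9)
  0010  (2)
  1111  (15)
  0100  (4)
  1001  (9)
  ----
  1011  (11)

11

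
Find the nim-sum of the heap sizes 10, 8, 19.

17

Compute the nim-sum pairwise:
10 ^ 8 = 2
2 ^ 19 = 17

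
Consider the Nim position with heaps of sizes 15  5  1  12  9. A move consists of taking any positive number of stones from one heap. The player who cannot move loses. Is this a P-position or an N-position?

N-position

In binary:
  1111  (15)
  0101  (5)
  0001  (1)
  1100  (12)
  1001  (9)
  ----
  1110  (14)
The nim-sum is 14 ≠ 0, so this is an N-position: the player to move can win.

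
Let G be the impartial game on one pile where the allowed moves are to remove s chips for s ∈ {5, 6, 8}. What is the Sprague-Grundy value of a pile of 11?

2

Compute g(0), g(1), … for moves {5, 6, 8}:
k:     0  1  2  3  4  5  6  7  8  9 10 11
g(k):  0  0  0  0  0  1  1  1  1  1  2  2
So g(11) = 2.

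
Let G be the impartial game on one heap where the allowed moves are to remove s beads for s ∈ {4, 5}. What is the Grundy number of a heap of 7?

1

Compute g(0), g(1), … for moves {4, 5}:
g(0) = mex{} = 0
g(1) = mex{} = 0
g(2) = mex{} = 0
g(3) = mex{} = 0
g(4) = mex{0} = 1
g(5) = mex{0} = 1
g(6) = mex{0} = 1
g(7) = mex{0} = 1
So g(7) = 1.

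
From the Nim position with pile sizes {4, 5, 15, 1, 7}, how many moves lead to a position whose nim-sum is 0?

Bitwise XOR of the heap sizes:
  0100  (4)
  0101  (5)
  1111  (15)
  0001  (1)
  0111  (7)
  ----
  1000  (8)
The overall nim-sum is X = 8. A pile of size p has a winning move iff p XOR X < p (reduce it to p XOR X).
  4: 4 XOR 8 = 12 ≥ 4 — no move.
  5: 5 XOR 8 = 13 ≥ 5 — no move.
  15: 15 XOR 8 = 7 < 15 — winning move (to 7).
  1: 1 XOR 8 = 9 ≥ 1 — no move.
  7: 7 XOR 8 = 15 ≥ 7 — no move.
That gives 1 winning move.

1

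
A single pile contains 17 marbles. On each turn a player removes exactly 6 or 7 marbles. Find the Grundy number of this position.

0

Compute g(0), g(1), … for moves {6, 7}:
k:     0  1  2  3  4  5  6  7  8  9 10 11 12 13 14 15 16 17
g(k):  0  0  0  0  0  0  1  1  1  1  1  1  2  0  0  0  0  0
So g(17) = 0.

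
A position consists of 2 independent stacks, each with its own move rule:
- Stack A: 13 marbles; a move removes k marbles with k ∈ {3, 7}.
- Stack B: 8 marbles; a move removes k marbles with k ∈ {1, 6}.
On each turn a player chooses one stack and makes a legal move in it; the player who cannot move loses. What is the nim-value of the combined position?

Grundy values for stack A (subtraction set {3, 7}):
k:     0  1  2  3  4  5  6  7  8  9 10 11 12 13
g(k):  0  0  0  1  1  1  0  2  2  1  0  0  0  1
So g(13) = 1.
Build the Grundy sequence for stack B with g(k) = mex{g(k−s) : s ∈ {1, 6}, s ≤ k}:
k:     0  1  2  3  4  5  6  7  8
g(k):  0  1  0  1  0  1  2  0  1
So g(8) = 1.
By the Sprague-Grundy theorem, the Grundy value of a sum of independent games is the XOR of the component values.
Combined value = 1 ⊕ 1 = 0.

0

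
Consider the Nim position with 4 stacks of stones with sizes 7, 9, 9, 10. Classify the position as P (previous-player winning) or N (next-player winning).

N-position

In binary:
  0111  (7)
  1001  (9)
  1001  (9)
  1010  (10)
  ----
  1101  (13)
The nim-sum is 13 ≠ 0, so this is an N-position: the player to move can win.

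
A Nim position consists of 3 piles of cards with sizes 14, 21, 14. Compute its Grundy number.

Nim-sum: 14 XOR 21 XOR 14 = 21.

21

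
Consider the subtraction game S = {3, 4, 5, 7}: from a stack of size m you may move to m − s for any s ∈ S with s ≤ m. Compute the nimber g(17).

2

Compute g(0), g(1), … for moves {3, 4, 5, 7}:
k:     0  1  2  3  4  5  6  7  8  9 10 11 12 13 14 15 16 17
g(k):  0  0  0  1  1  1  2  2  2  3  0  0  0  1  1  1  2  2
So g(17) = 2.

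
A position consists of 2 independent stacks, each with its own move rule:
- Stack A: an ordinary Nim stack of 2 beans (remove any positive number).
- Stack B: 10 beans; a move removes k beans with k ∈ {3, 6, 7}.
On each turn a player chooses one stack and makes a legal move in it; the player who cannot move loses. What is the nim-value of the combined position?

2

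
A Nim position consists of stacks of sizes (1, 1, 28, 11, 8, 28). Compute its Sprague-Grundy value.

Nim-sum: 1 ⊕ 1 ⊕ 28 ⊕ 11 ⊕ 8 ⊕ 28 = 3.

3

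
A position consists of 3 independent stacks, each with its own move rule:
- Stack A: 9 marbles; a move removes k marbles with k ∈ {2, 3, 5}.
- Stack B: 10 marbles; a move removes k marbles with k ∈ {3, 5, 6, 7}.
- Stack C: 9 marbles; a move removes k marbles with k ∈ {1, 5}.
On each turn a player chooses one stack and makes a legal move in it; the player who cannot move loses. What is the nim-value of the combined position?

0

Build the Grundy sequence for stack A with g(k) = mex{g(k−s) : s ∈ {2, 3, 5}, s ≤ k}:
k:     0  1  2  3  4  5  6  7  8  9
g(k):  0  0  1  1  2  2  3  0  0  1
So g(9) = 1.
Grundy values for stack B (subtraction set {3, 5, 6, 7}):
k:     0  1  2  3  4  5  6  7  8  9 10
g(k):  0  0  0  1  1  1  2  2  2  3  0
So g(10) = 0.
For stack C, compute g(0), g(1), … with moves {1, 5}:
g(0) = mex{} = 0
g(1) = mex{0} = 1
g(2) = mex{1} = 0
g(3) = mex{0} = 1
g(4) = mex{1} = 0
g(5) = mex{0} = 1
g(6) = mex{1} = 0
g(7) = mex{0} = 1
g(8) = mex{1} = 0
g(9) = mex{0} = 1
So g(9) = 1.
The value of a disjunctive sum is the nim-sum of the parts.
Combined value = 1 XOR 0 XOR 1 = 0.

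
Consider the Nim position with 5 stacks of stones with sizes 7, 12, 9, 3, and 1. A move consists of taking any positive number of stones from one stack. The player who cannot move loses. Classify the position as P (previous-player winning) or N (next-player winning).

P-position

Compute the nim-sum pairwise:
7 ⊕ 12 = 11
11 ⊕ 9 = 2
2 ⊕ 3 = 1
1 ⊕ 1 = 0
The nim-sum is 0, so this is a P-position: the player to move is in a losing position under optimal play.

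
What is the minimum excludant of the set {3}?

0 is not in the set, so the mex is 0.

0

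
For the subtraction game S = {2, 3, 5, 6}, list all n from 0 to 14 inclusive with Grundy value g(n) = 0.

Build the Grundy sequence with g(k) = mex{g(k−s) : s ∈ {2, 3, 5, 6}, s ≤ k}:
k:     0  1  2  3  4  5  6  7  8  9 10 11 12 13 14
g(k):  0  0  1  1  2  2  3  3  0  0  1  1  2  2  3
The P-positions (g = 0) in 0..14 are 0, 1, 8, 9.

0, 1, 8, 9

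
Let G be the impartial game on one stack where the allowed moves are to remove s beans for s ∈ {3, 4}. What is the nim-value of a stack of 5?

Compute g(0), g(1), … for moves {3, 4}:
k:     0  1  2  3  4  5
g(k):  0  0  0  1  1  1
So g(5) = 1.

1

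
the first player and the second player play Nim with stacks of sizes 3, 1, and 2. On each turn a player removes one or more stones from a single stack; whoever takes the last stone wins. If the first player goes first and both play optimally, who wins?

the second player wins

Compute the nim-sum pairwise:
3 ^ 1 = 2
2 ^ 2 = 0
The nim-sum is 0, so this is a P-position: the player to move is in a losing position under optimal play; the first player is about to move from it and so loses — the second player wins.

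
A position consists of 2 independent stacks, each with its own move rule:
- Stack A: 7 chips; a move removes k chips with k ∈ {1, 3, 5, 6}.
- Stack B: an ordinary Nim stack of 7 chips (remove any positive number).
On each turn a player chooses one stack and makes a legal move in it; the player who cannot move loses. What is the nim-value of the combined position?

4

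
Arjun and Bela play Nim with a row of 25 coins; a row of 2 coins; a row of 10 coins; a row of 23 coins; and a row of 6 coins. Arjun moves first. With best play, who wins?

Bela wins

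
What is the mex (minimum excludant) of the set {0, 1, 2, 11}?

The values 0, 1, 2 are all present; 3 is the first non-negative integer missing from the set.

3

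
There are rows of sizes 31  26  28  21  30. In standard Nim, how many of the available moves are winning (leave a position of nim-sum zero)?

5

In binary:
  11111  (31)
  11010  (26)
  11100  (28)
  10101  (21)
  11110  (30)
  -----
  10010  (18)
The overall nim-sum is X = 18. A row of size p has a winning move iff p XOR X < p (reduce it to p XOR X).
  31: 31 XOR 18 = 13 < 31 — winning move (to 13).
  26: 26 XOR 18 = 8 < 26 — winning move (to 8).
  28: 28 XOR 18 = 14 < 28 — winning move (to 14).
  21: 21 XOR 18 = 7 < 21 — winning move (to 7).
  30: 30 XOR 18 = 12 < 30 — winning move (to 12).
That gives 5 winning moves.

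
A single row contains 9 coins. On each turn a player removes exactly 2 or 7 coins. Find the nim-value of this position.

0

Compute g(0), g(1), … for moves {2, 7}:
g(0) = mex{} = 0
g(1) = mex{} = 0
g(2) = mex{0} = 1
g(3) = mex{0} = 1
g(4) = mex{1} = 0
g(5) = mex{1} = 0
g(6) = mex{0} = 1
g(7) = mex{0} = 1
g(8) = mex{0,1} = 2
g(9) = mex{1} = 0
So g(9) = 0.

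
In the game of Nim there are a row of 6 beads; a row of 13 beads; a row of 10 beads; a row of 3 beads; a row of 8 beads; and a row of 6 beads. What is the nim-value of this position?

Nim-sum: 6 XOR 13 XOR 10 XOR 3 XOR 8 XOR 6 = 12.

12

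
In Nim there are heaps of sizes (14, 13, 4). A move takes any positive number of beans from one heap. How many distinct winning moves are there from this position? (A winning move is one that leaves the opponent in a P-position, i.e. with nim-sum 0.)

Bitwise XOR of the heap sizes:
  1110  (14)
  1101  (13)
  0100  (4)
  ----
  0111  (7)
The overall nim-sum is X = 7. A heap of size p has a winning move iff p XOR X < p (reduce it to p XOR X).
  14: 14 XOR 7 = 9 < 14 — winning move (to 9).
  13: 13 XOR 7 = 10 < 13 — winning move (to 10).
  4: 4 XOR 7 = 3 < 4 — winning move (to 3).
That gives 3 winning moves.

3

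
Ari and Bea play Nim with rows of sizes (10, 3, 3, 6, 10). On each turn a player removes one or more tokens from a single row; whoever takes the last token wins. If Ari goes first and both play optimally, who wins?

Ari wins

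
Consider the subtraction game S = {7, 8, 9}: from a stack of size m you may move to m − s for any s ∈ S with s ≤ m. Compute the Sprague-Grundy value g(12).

Compute g(0), g(1), … for moves {7, 8, 9}:
k:     0  1  2  3  4  5  6  7  8  9 10 11 12
g(k):  0  0  0  0  0  0  0  1  1  1  1  1  1
So g(12) = 1.

1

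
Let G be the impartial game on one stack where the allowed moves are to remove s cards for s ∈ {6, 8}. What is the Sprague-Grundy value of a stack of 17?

0

Compute g(0), g(1), … for moves {6, 8}:
k:     0  1  2  3  4  5  6  7  8  9 10 11 12 13 14 15 16 17
g(k):  0  0  0  0  0  0  1  1  1  1  1  1  2  2  0  0  0  0
So g(17) = 0.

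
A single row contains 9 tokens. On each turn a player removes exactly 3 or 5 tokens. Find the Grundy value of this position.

Compute g(0), g(1), … for moves {3, 5}:
k:     0  1  2  3  4  5  6  7  8  9
g(k):  0  0  0  1  1  1  2  2  0  0
So g(9) = 0.

0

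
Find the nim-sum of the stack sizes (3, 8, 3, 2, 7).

13

In binary:
  0011  (3)
  1000  (8)
  0011  (3)
  0010  (2)
  0111  (7)
  ----
  1101  (13)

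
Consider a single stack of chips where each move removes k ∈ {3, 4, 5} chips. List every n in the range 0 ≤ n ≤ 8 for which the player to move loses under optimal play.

0, 1, 2, 8

Compute g(0), g(1), … for moves {3, 4, 5}:
g(0) = mex{} = 0
g(1) = mex{} = 0
g(2) = mex{} = 0
g(3) = mex{0} = 1
g(4) = mex{0} = 1
g(5) = mex{0} = 1
g(6) = mex{0,1} = 2
g(7) = mex{0,1} = 2
g(8) = mex{1} = 0
The P-positions (g = 0) in 0..8 are 0, 1, 2, 8.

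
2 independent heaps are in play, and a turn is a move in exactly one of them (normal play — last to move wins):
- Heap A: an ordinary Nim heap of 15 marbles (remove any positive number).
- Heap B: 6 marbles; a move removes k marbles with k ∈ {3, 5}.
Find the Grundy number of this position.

Heap A is a plain Nim heap of size 15, so its Grundy value is 15.
Grundy values for heap B (subtraction set {3, 5}):
g(0) = mex{} = 0
g(1) = mex{} = 0
g(2) = mex{} = 0
g(3) = mex{0} = 1
g(4) = mex{0} = 1
g(5) = mex{0} = 1
g(6) = mex{0,1} = 2
So g(6) = 2.
By the Sprague-Grundy theorem, the Grundy value of a sum of independent games is the XOR of the component values.
Combined value = 15 XOR 2 = 13.

13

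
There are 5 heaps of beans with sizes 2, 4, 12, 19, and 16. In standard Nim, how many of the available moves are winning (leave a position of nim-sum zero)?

1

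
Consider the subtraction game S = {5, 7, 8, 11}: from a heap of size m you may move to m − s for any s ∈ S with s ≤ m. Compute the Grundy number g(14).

2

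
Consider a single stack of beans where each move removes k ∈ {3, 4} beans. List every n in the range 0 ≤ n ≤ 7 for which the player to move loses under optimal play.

0, 1, 2, 7

Grundy values for subtraction set {3, 4}:
g(0) = mex{} = 0
g(1) = mex{} = 0
g(2) = mex{} = 0
g(3) = mex{0} = 1
g(4) = mex{0} = 1
g(5) = mex{0} = 1
g(6) = mex{0,1} = 2
g(7) = mex{1} = 0
The P-positions (g = 0) in 0..7 are 0, 1, 2, 7.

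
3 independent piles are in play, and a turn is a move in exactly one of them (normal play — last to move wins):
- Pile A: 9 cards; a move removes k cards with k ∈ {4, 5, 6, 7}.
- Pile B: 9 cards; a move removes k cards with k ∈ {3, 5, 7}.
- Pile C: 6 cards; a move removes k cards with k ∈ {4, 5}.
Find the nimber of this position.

Build the Grundy sequence for pile A with g(k) = mex{g(k−s) : s ∈ {4, 5, 6, 7}, s ≤ k}:
g(0) = mex{} = 0
g(1) = mex{} = 0
g(2) = mex{} = 0
g(3) = mex{} = 0
g(4) = mex{0} = 1
g(5) = mex{0} = 1
g(6) = mex{0} = 1
g(7) = mex{0} = 1
g(8) = mex{0,1} = 2
g(9) = mex{0,1} = 2
So g(9) = 2.
Grundy values for pile B (subtraction set {3, 5, 7}):
k:     0  1  2  3  4  5  6  7  8  9
g(k):  0  0  0  1  1  1  2  2  2  3
So g(9) = 3.
Build the Grundy sequence for pile C with g(k) = mex{g(k−s) : s ∈ {4, 5}, s ≤ k}:
k:     0  1  2  3  4  5  6
g(k):  0  0  0  0  1  1  1
So g(6) = 1.
The value of a disjunctive sum is the nim-sum of the parts.
Combined value = 2 ⊕ 3 ⊕ 1 = 0.

0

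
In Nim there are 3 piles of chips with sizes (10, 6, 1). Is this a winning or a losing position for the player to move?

Compute the nim-sum pairwise:
10 ⊕ 6 = 12
12 ⊕ 1 = 13
The nim-sum is 13 ≠ 0, so this is an N-position: the player to move can win.

Winning position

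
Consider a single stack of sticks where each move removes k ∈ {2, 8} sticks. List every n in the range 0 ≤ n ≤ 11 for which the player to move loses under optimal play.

0, 1, 4, 5, 10, 11

Grundy values for subtraction set {2, 8}:
k:     0  1  2  3  4  5  6  7  8  9 10 11
g(k):  0  0  1  1  0  0  1  1  2  2  0  0
The P-positions (g = 0) in 0..11 are 0, 1, 4, 5, 10, 11.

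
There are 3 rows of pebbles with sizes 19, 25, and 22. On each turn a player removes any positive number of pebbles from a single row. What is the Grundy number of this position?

28

Compute the nim-sum pairwise:
19 XOR 25 = 10
10 XOR 22 = 28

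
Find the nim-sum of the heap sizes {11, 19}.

24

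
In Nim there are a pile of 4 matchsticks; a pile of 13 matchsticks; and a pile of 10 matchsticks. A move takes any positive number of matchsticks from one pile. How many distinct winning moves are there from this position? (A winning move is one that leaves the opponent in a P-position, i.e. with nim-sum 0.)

1

In binary:
  0100  (4)
  1101  (13)
  1010  (10)
  ----
  0011  (3)
The overall nim-sum is X = 3. A pile of size p has a winning move iff p XOR X < p (reduce it to p XOR X).
  4: 4 XOR 3 = 7 ≥ 4 — no move.
  13: 13 XOR 3 = 14 ≥ 13 — no move.
  10: 10 XOR 3 = 9 < 10 — winning move (to 9).
That gives 1 winning move.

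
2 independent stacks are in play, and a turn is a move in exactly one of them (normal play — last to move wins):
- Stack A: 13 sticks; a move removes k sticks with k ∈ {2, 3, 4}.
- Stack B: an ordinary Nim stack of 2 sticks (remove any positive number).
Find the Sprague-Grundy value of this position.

For stack A, compute g(0), g(1), … with moves {2, 3, 4}:
k:     0  1  2  3  4  5  6  7  8  9 10 11 12 13
g(k):  0  0  1  1  2  2  0  0  1  1  2  2  0  0
So g(13) = 0.
Stack B is a plain Nim stack of size 2, so its Grundy value is 2.
The value of a disjunctive sum is the nim-sum of the parts.
Combined value = 0 XOR 2 = 2.

2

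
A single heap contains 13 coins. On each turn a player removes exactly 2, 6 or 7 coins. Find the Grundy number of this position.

Grundy values for subtraction set {2, 6, 7}:
g(0) = mex{} = 0
g(1) = mex{} = 0
g(2) = mex{0} = 1
g(3) = mex{0} = 1
g(4) = mex{1} = 0
g(5) = mex{1} = 0
g(6) = mex{0} = 1
g(7) = mex{0} = 1
g(8) = mex{0,1} = 2
g(9) = mex{1} = 0
g(10) = mex{0,1,2} = 3
g(11) = mex{0} = 1
g(12) = mex{0,1,3} = 2
g(13) = mex{1} = 0
So g(13) = 0.

0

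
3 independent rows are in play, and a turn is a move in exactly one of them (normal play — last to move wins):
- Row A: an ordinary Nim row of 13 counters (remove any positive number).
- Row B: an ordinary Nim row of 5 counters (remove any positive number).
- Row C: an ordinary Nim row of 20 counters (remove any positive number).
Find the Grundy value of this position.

Row A is a plain Nim row of size 13, so its Grundy value is 13.
Row B is a plain Nim row of size 5, so its Grundy value is 5.
Row C is a plain Nim row of size 20, so its Grundy value is 20.
The value of a disjunctive sum is the nim-sum of the parts.
Combined value = 13 ⊕ 5 ⊕ 20 = 28.

28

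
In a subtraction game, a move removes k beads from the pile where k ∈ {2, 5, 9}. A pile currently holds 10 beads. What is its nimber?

1

Compute g(0), g(1), … for moves {2, 5, 9}:
k:     0  1  2  3  4  5  6  7  8  9 10
g(k):  0  0  1  1  0  2  1  0  0  1  1
So g(10) = 1.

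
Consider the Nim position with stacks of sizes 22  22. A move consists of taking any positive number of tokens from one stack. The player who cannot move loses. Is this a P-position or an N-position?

P-position

Compute the nim-sum pairwise:
22 XOR 22 = 0
The nim-sum is 0, so this is a P-position: the player to move is in a losing position under optimal play.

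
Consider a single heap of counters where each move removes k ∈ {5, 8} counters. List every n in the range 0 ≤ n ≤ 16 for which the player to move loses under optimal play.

0, 1, 2, 3, 4, 13, 14, 15, 16

Build the Grundy sequence with g(k) = mex{g(k−s) : s ∈ {5, 8}, s ≤ k}:
k:     0  1  2  3  4  5  6  7  8  9 10 11 12 13 14 15 16
g(k):  0  0  0  0  0  1  1  1  1  1  2  2  2  0  0  0  0
The P-positions (g = 0) in 0..16 are 0, 1, 2, 3, 4, 13, 14, 15, 16.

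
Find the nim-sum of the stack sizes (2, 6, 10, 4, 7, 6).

11

Compute the nim-sum pairwise:
2 ⊕ 6 = 4
4 ⊕ 10 = 14
14 ⊕ 4 = 10
10 ⊕ 7 = 13
13 ⊕ 6 = 11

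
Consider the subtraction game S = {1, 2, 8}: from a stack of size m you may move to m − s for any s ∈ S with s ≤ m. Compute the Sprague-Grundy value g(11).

Compute g(0), g(1), … for moves {1, 2, 8}:
k:     0  1  2  3  4  5  6  7  8  9 10 11
g(k):  0  1  2  0  1  2  0  1  2  0  1  2
So g(11) = 2.

2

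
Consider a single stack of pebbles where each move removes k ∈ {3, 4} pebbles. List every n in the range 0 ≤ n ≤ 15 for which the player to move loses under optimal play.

0, 1, 2, 7, 8, 9, 14, 15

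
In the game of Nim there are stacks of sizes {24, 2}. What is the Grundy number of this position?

Nim-sum: 24 ^ 2 = 26.

26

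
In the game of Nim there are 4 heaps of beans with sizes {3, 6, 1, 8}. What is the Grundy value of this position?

12

Compute the nim-sum pairwise:
3 ^ 6 = 5
5 ^ 1 = 4
4 ^ 8 = 12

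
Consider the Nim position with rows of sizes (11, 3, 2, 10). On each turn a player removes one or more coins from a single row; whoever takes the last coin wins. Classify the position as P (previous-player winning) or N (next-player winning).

Compute the nim-sum pairwise:
11 ⊕ 3 = 8
8 ⊕ 2 = 10
10 ⊕ 10 = 0
The nim-sum is 0, so this is a P-position: the player to move is in a losing position under optimal play.

P-position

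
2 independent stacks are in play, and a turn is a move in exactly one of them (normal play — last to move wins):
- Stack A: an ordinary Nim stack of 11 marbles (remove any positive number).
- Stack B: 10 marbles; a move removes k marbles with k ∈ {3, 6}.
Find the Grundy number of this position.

Stack A is a plain Nim stack of size 11, so its Grundy value is 11.
For stack B, compute g(0), g(1), … with moves {3, 6}:
k:     0  1  2  3  4  5  6  7  8  9 10
g(k):  0  0  0  1  1  1  2  2  2  0  0
So g(10) = 0.
By the Sprague-Grundy theorem, the Grundy value of a sum of independent games is the XOR of the component values.
Combined value = 11 XOR 0 = 11.

11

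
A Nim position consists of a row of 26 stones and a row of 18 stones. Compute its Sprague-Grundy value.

8

Compute the nim-sum pairwise:
26 ^ 18 = 8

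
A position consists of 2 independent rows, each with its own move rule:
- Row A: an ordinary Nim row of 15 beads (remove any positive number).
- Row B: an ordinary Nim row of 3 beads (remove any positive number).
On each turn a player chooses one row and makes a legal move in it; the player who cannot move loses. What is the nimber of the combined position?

Row A is a plain Nim row of size 15, so its Grundy value is 15.
Row B is a plain Nim row of size 3, so its Grundy value is 3.
By the Sprague-Grundy theorem, the Grundy value of a sum of independent games is the XOR of the component values.
Combined value = 15 XOR 3 = 12.

12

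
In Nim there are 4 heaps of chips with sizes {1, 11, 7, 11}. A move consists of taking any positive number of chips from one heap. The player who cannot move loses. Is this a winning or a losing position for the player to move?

Winning position

Write each in binary and XOR column by column:
  0001  (1)
  1011  (11)
  0111  (7)
  1011  (11)
  ----
  0110  (6)
The nim-sum is 6 ≠ 0, so this is an N-position: the player to move can win.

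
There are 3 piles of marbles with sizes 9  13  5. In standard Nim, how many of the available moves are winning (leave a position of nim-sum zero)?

3

Compute the nim-sum pairwise:
9 XOR 13 = 4
4 XOR 5 = 1
The overall nim-sum is X = 1. A pile of size p has a winning move iff p XOR X < p (reduce it to p XOR X).
  9: 9 XOR 1 = 8 < 9 — winning move (to 8).
  13: 13 XOR 1 = 12 < 13 — winning move (to 12).
  5: 5 XOR 1 = 4 < 5 — winning move (to 4).
That gives 3 winning moves.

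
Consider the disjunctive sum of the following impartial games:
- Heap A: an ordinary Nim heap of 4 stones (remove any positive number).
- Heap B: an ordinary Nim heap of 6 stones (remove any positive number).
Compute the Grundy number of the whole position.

2

Heap A is a plain Nim heap of size 4, so its Grundy value is 4.
Heap B is a plain Nim heap of size 6, so its Grundy value is 6.
By the Sprague-Grundy theorem, the Grundy value of a sum of independent games is the XOR of the component values.
Combined value = 4 XOR 6 = 2.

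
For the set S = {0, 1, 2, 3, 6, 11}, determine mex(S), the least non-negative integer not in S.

4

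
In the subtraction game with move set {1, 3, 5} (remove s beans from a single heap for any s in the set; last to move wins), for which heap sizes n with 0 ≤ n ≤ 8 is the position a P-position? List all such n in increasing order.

0, 2, 4, 6, 8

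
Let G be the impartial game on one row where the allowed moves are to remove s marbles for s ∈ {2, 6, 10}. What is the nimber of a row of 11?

1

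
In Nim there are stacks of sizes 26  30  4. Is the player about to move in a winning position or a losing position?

Losing position

Compute the nim-sum pairwise:
26 XOR 30 = 4
4 XOR 4 = 0
The nim-sum is 0, so this is a P-position: the player to move is in a losing position under optimal play.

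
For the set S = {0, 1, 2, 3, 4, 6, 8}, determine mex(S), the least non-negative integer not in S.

The values 0, 1, 2, 3, 4 are all present; 5 is the first non-negative integer missing from the set.

5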